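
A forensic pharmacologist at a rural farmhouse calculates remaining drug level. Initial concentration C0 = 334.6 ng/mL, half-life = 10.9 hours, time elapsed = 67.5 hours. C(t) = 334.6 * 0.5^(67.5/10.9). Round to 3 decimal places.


Drug concentration decay:
Number of half-lives = t / t_half = 67.5 / 10.9 = 6.192661
Decay factor = 0.5^6.192661 = 0.01367172
C(t) = 334.6 * 0.01367172 = 4.575 ng/mL

4.575


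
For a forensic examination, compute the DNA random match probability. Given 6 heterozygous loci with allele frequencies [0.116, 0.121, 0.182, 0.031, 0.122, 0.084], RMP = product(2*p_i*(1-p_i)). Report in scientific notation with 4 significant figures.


Computing RMP for 6 loci:
Locus 1: 2 * 0.116 * 0.884 = 0.205088
Locus 2: 2 * 0.121 * 0.879 = 0.212718
Locus 3: 2 * 0.182 * 0.818 = 0.297752
Locus 4: 2 * 0.031 * 0.969 = 0.060078
Locus 5: 2 * 0.122 * 0.878 = 0.214232
Locus 6: 2 * 0.084 * 0.916 = 0.153888
RMP = 2.573e-05

2.573e-05


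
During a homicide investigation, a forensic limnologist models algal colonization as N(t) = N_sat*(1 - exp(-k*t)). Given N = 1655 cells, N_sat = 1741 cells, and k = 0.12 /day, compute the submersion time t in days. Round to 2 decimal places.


PMSI from diatom colonization curve:
N / N_sat = 1655 / 1741 = 0.950603
1 - N/N_sat = 0.049397
ln(1 - N/N_sat) = -3.007866
t = -ln(1 - N/N_sat) / k = -(-3.007866) / 0.12 = 25.07 days

25.07


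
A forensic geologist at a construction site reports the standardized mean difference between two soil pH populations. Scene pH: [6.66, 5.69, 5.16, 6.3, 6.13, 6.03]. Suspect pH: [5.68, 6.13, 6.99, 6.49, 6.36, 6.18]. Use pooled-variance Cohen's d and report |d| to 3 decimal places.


Pooled-variance Cohen's d for soil pH comparison:
Scene mean = 35.97 / 6 = 5.995
Suspect mean = 37.83 / 6 = 6.305
Scene sample variance s_s^2 = 0.26899
Suspect sample variance s_c^2 = 0.18867
Pooled variance = ((n_s-1)*s_s^2 + (n_c-1)*s_c^2) / (n_s + n_c - 2) = 0.22883
Pooled SD = sqrt(0.22883) = 0.478362
Mean difference = -0.31
|d| = |-0.31| / 0.478362 = 0.648

0.648


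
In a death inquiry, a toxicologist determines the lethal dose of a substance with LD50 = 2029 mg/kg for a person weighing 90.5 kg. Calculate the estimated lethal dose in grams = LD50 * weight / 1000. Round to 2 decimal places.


Lethal dose calculation:
Lethal dose = LD50 * body_weight / 1000
= 2029 * 90.5 / 1000
= 183624.5 / 1000
= 183.62 g

183.62


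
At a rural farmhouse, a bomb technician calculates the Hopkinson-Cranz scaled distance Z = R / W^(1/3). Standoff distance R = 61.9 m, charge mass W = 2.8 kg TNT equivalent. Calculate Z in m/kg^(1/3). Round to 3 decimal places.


Scaled distance calculation:
W^(1/3) = 2.8^(1/3) = 1.40946
Z = R / W^(1/3) = 61.9 / 1.40946
Z = 43.918 m/kg^(1/3)

43.918


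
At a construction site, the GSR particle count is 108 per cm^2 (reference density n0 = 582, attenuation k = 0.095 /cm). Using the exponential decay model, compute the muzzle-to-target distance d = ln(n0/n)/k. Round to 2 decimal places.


GSR distance calculation:
n0/n = 582 / 108 = 5.388889
ln(n0/n) = 1.684339
d = 1.684339 / 0.095 = 17.73 cm

17.73


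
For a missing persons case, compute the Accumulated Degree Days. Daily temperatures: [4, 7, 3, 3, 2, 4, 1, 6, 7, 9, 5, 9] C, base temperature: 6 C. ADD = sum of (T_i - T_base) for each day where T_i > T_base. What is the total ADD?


Computing ADD day by day:
Day 1: max(0, 4 - 6) = 0
Day 2: max(0, 7 - 6) = 1
Day 3: max(0, 3 - 6) = 0
Day 4: max(0, 3 - 6) = 0
Day 5: max(0, 2 - 6) = 0
Day 6: max(0, 4 - 6) = 0
Day 7: max(0, 1 - 6) = 0
Day 8: max(0, 6 - 6) = 0
Day 9: max(0, 7 - 6) = 1
Day 10: max(0, 9 - 6) = 3
Day 11: max(0, 5 - 6) = 0
Day 12: max(0, 9 - 6) = 3
Total ADD = 8

8


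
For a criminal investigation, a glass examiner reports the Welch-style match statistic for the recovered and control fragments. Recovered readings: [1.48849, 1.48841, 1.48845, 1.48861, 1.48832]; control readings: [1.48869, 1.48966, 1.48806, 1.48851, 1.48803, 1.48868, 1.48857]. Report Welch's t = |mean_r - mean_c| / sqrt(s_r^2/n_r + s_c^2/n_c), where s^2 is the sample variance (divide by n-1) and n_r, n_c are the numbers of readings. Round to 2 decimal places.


Welch's t-criterion for glass RI comparison:
Recovered mean = sum / n_r = 7.44228 / 5 = 1.488456
Control mean = sum / n_c = 10.4202 / 7 = 1.4886
Recovered sample variance s_r^2 = 1.138e-08
Control sample variance s_c^2 = 2.93933e-07
Welch SE (unpooled) = sqrt(s_r^2/n_r + s_c^2/n_c) = sqrt(2.276e-09 + 4.19905e-08) = sqrt(4.42665e-08) = 0.000210396
|mean_r - mean_c| = 0.000144
t = 0.000144 / 0.000210396 = 0.68

0.68


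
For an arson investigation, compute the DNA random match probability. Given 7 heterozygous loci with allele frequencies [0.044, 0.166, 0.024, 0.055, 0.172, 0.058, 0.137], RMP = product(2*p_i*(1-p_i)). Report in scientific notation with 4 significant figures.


Computing RMP for 7 loci:
Locus 1: 2 * 0.044 * 0.956 = 0.084128
Locus 2: 2 * 0.166 * 0.834 = 0.276888
Locus 3: 2 * 0.024 * 0.976 = 0.046848
Locus 4: 2 * 0.055 * 0.945 = 0.10395
Locus 5: 2 * 0.172 * 0.828 = 0.284832
Locus 6: 2 * 0.058 * 0.942 = 0.109272
Locus 7: 2 * 0.137 * 0.863 = 0.236462
RMP = 8.349e-07

8.349e-07


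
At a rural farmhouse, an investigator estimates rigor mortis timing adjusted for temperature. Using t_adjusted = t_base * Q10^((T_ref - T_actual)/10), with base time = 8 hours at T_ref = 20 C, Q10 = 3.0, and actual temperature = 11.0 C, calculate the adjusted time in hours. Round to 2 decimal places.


Rigor mortis time adjustment:
Exponent = (T_ref - T_actual) / 10 = (20 - 11.0) / 10 = 0.9
Q10 factor = 3.0^0.9 = 2.68788
t_adjusted = 8 * 2.68788 = 21.50 hours

21.50


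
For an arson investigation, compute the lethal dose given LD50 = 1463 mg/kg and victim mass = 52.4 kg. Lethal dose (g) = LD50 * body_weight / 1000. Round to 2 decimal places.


Lethal dose calculation:
Lethal dose = LD50 * body_weight / 1000
= 1463 * 52.4 / 1000
= 76661.2 / 1000
= 76.66 g

76.66


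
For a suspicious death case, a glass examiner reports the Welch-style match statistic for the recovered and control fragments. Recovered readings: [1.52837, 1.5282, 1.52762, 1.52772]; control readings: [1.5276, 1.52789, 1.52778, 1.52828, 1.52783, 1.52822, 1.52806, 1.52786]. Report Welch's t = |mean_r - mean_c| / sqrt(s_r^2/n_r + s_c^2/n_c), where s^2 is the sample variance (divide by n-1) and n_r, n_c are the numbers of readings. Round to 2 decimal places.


Welch's t-criterion for glass RI comparison:
Recovered mean = sum / n_r = 6.11191 / 4 = 1.5279775
Control mean = sum / n_c = 12.22352 / 8 = 1.52794
Recovered sample variance s_r^2 = 1.32558e-07
Control sample variance s_c^2 = 5.29429e-08
Welch SE (unpooled) = sqrt(s_r^2/n_r + s_c^2/n_c) = sqrt(3.31396e-08 + 6.61786e-09) = sqrt(3.97575e-08) = 0.000199393
|mean_r - mean_c| = 3.75e-05
t = 3.75e-05 / 0.000199393 = 0.19

0.19


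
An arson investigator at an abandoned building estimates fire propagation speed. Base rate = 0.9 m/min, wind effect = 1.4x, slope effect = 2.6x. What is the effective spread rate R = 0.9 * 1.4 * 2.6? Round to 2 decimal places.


Fire spread rate calculation:
R = R0 * wind_factor * slope_factor
= 0.9 * 1.4 * 2.6
= 1.26 * 2.6
= 3.28 m/min

3.28


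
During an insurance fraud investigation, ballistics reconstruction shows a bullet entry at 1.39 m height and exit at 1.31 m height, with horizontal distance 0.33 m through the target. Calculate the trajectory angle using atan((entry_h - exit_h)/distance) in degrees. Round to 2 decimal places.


Bullet trajectory angle:
Height difference = 1.39 - 1.31 = 0.08 m
angle = atan(0.08 / 0.33)
angle = atan(0.242424)
angle = 13.63 degrees

13.63


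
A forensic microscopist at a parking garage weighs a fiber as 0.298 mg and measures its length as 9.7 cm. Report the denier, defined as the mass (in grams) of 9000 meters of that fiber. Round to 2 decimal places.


Denier calculation:
Mass in grams = 0.298 mg / 1000 = 0.000298 g
Length in meters = 9.7 cm / 100 = 0.097 m
Linear density = mass / length = 0.000298 / 0.097 = 0.00307216 g/m
Denier = (g/m) * 9000 = 0.00307216 * 9000 = 27.65

27.65


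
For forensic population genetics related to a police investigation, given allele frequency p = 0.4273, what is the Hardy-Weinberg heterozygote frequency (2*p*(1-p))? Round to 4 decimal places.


Hardy-Weinberg heterozygote frequency:
q = 1 - p = 1 - 0.4273 = 0.5727
2pq = 2 * 0.4273 * 0.5727 = 0.4894

0.4894


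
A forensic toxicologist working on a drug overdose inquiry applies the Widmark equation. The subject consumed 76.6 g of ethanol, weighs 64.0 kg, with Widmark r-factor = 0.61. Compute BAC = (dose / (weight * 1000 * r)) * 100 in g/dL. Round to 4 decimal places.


Applying the Widmark formula:
BAC = (dose_g / (body_wt * 1000 * r)) * 100
Denominator = 64.0 * 1000 * 0.61 = 39040
BAC = (76.6 / 39040) * 100
BAC = 0.1962 g/dL

0.1962


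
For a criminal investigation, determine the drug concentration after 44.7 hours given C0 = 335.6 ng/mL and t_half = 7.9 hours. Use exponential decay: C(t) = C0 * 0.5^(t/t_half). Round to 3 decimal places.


Drug concentration decay:
Number of half-lives = t / t_half = 44.7 / 7.9 = 5.658228
Decay factor = 0.5^5.658228 = 0.01980175
C(t) = 335.6 * 0.01980175 = 6.645 ng/mL

6.645


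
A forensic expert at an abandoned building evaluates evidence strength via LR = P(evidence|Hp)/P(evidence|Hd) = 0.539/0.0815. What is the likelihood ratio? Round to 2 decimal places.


Likelihood ratio calculation:
LR = P(E|Hp) / P(E|Hd)
LR = 0.539 / 0.0815
LR = 6.61

6.61


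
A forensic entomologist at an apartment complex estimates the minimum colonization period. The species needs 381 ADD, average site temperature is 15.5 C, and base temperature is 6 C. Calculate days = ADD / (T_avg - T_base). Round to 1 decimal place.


Insect development time:
Effective temperature = avg_temp - T_base = 15.5 - 6 = 9.5 C
Days = ADD / effective_temp = 381 / 9.5 = 40.1 days

40.1


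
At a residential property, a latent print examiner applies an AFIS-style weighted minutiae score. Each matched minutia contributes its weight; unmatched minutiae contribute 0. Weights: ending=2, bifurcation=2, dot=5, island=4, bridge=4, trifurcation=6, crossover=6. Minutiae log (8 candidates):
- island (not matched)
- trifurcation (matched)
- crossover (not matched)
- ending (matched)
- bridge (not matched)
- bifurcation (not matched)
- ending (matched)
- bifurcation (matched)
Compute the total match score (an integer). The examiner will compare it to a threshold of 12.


Weighted minutiae match score:
  island: not matched, +0
  trifurcation: matched, +6 (running total 6)
  crossover: not matched, +0
  ending: matched, +2 (running total 8)
  bridge: not matched, +0
  bifurcation: not matched, +0
  ending: matched, +2 (running total 10)
  bifurcation: matched, +2 (running total 12)
Total score = 12
Threshold = 12; verdict = identification

12


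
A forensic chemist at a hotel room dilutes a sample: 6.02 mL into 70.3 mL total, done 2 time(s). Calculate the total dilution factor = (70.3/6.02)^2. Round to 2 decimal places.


Dilution factor calculation:
Single dilution = V_total / V_sample = 70.3 / 6.02 ≈ 11.677741
Number of dilutions = 2
Total DF = (70.3 / 6.02)^2 (full precision, rounded at the end) = 136.37

136.37


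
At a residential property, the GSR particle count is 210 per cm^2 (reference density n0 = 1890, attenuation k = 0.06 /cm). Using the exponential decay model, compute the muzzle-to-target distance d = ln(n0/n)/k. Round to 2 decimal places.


GSR distance calculation:
n0/n = 1890 / 210 = 9
ln(n0/n) = 2.197225
d = 2.197225 / 0.06 = 36.62 cm

36.62


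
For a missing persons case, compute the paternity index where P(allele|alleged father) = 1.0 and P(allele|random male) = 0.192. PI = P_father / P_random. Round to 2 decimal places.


Paternity Index calculation:
PI = P(allele|father) / P(allele|random)
PI = 1.0 / 0.192
PI = 5.21

5.21


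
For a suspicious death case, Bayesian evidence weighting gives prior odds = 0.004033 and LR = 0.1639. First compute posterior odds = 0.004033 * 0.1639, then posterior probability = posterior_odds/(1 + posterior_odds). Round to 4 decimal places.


Bayesian evidence evaluation:
Posterior odds = prior_odds * LR = 0.004033 * 0.1639 = 0.0006610087
Posterior probability = posterior_odds / (1 + posterior_odds)
= 0.0006610087 / (1 + 0.0006610087)
= 0.0006610087 / 1.0006610087
= 0.0007

0.0007


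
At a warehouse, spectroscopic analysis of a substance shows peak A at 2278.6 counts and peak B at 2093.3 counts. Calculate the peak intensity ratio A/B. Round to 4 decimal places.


Spectral peak ratio:
Peak A = 2278.6 counts
Peak B = 2093.3 counts
Ratio = 2278.6 / 2093.3 = 1.0885

1.0885


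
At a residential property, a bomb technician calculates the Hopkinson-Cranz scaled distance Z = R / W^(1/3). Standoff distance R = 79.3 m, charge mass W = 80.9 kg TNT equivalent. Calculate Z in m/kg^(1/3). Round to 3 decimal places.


Scaled distance calculation:
W^(1/3) = 80.9^(1/3) = 4.324967
Z = R / W^(1/3) = 79.3 / 4.324967
Z = 18.335 m/kg^(1/3)

18.335


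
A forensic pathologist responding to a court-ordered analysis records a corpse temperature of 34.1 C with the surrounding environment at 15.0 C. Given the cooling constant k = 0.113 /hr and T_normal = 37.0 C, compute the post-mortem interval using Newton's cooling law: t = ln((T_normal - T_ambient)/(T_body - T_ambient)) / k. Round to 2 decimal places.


Using Newton's law of cooling:
t = ln((T_normal - T_ambient) / (T_body - T_ambient)) / k
T_normal - T_ambient = 22.0
T_body - T_ambient = 19.1
Ratio = 1.151832
ln(ratio) = 0.141354
t = 0.141354 / 0.113 = 1.25 hours

1.25


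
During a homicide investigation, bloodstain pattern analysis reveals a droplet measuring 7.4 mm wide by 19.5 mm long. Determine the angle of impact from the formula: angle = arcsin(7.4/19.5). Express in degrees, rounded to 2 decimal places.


Blood spatter impact angle calculation:
width / length = 7.4 / 19.5 = 0.379487
angle = arcsin(0.379487)
angle = 22.30 degrees

22.30


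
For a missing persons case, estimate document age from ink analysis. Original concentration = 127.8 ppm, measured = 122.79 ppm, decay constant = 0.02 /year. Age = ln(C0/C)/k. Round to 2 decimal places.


Document age estimation:
C0/C = 127.8 / 122.79 = 1.040801
ln(C0/C) = 0.039991
t = 0.039991 / 0.02 = 2.00 years

2.00


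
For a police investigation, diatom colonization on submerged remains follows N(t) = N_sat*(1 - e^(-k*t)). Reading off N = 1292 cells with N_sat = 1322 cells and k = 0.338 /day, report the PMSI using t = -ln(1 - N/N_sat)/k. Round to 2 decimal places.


PMSI from diatom colonization curve:
N / N_sat = 1292 / 1322 = 0.977307
1 - N/N_sat = 0.022693
ln(1 - N/N_sat) = -3.785699
t = -ln(1 - N/N_sat) / k = -(-3.785699) / 0.338 = 11.20 days

11.20


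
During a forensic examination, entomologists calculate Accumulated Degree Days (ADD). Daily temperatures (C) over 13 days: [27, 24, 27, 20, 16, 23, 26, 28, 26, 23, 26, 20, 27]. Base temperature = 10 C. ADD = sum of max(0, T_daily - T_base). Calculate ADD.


Computing ADD day by day:
Day 1: max(0, 27 - 10) = 17
Day 2: max(0, 24 - 10) = 14
Day 3: max(0, 27 - 10) = 17
Day 4: max(0, 20 - 10) = 10
Day 5: max(0, 16 - 10) = 6
Day 6: max(0, 23 - 10) = 13
Day 7: max(0, 26 - 10) = 16
Day 8: max(0, 28 - 10) = 18
Day 9: max(0, 26 - 10) = 16
Day 10: max(0, 23 - 10) = 13
Day 11: max(0, 26 - 10) = 16
Day 12: max(0, 20 - 10) = 10
Day 13: max(0, 27 - 10) = 17
Total ADD = 183

183


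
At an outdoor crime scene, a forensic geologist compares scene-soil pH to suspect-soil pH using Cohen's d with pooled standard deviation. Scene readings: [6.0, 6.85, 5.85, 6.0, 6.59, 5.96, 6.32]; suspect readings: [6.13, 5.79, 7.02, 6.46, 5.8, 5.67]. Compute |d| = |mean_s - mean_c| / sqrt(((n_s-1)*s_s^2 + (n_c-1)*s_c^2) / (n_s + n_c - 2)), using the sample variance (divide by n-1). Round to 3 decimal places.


Pooled-variance Cohen's d for soil pH comparison:
Scene mean = 43.57 / 7 = 6.224286
Suspect mean = 36.87 / 6 = 6.145
Scene sample variance s_s^2 = 0.140829
Suspect sample variance s_c^2 = 0.26715
Pooled variance = ((n_s-1)*s_s^2 + (n_c-1)*s_c^2) / (n_s + n_c - 2) = 0.198247
Pooled SD = sqrt(0.198247) = 0.445249
Mean difference = 0.079286
|d| = |0.079286| / 0.445249 = 0.178

0.178


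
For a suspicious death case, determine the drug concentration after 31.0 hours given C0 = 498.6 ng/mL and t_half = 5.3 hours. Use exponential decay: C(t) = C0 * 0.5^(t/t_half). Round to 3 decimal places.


Drug concentration decay:
Number of half-lives = t / t_half = 31.0 / 5.3 = 5.849057
Decay factor = 0.5^5.849057 = 0.01734836
C(t) = 498.6 * 0.01734836 = 8.650 ng/mL

8.650


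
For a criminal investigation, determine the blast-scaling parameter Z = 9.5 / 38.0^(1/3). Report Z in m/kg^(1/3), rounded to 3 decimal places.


Scaled distance calculation:
W^(1/3) = 38.0^(1/3) = 3.361975
Z = R / W^(1/3) = 9.5 / 3.361975
Z = 2.826 m/kg^(1/3)

2.826


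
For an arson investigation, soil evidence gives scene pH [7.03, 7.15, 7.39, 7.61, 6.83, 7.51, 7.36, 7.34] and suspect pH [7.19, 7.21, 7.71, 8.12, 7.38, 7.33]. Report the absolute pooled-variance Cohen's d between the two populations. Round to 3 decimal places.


Pooled-variance Cohen's d for soil pH comparison:
Scene mean = 58.22 / 8 = 7.2775
Suspect mean = 44.94 / 6 = 7.49
Scene sample variance s_s^2 = 0.066536
Suspect sample variance s_c^2 = 0.13028
Pooled variance = ((n_s-1)*s_s^2 + (n_c-1)*s_c^2) / (n_s + n_c - 2) = 0.093096
Pooled SD = sqrt(0.093096) = 0.305116
Mean difference = -0.2125
|d| = |-0.2125| / 0.305116 = 0.696

0.696


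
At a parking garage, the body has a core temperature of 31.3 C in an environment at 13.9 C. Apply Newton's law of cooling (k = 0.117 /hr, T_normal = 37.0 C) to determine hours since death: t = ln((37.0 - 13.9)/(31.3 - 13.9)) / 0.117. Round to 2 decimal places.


Using Newton's law of cooling:
t = ln((T_normal - T_ambient) / (T_body - T_ambient)) / k
T_normal - T_ambient = 23.1
T_body - T_ambient = 17.4
Ratio = 1.327586
ln(ratio) = 0.283362
t = 0.283362 / 0.117 = 2.42 hours

2.42


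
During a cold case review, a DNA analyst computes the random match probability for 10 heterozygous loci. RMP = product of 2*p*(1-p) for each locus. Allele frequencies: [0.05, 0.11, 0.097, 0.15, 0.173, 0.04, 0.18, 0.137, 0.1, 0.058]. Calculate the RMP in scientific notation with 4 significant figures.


Computing RMP for 10 loci:
Locus 1: 2 * 0.05 * 0.95 = 0.095
Locus 2: 2 * 0.11 * 0.89 = 0.1958
Locus 3: 2 * 0.097 * 0.903 = 0.175182
Locus 4: 2 * 0.15 * 0.85 = 0.255
Locus 5: 2 * 0.173 * 0.827 = 0.286142
Locus 6: 2 * 0.04 * 0.96 = 0.0768
Locus 7: 2 * 0.18 * 0.82 = 0.2952
Locus 8: 2 * 0.137 * 0.863 = 0.236462
Locus 9: 2 * 0.1 * 0.9 = 0.18
Locus 10: 2 * 0.058 * 0.942 = 0.109272
RMP = 2.507e-08

2.507e-08


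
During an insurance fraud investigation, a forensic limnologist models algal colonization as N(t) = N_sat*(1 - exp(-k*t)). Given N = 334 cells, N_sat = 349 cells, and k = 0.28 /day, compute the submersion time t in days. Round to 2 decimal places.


PMSI from diatom colonization curve:
N / N_sat = 334 / 349 = 0.95702
1 - N/N_sat = 0.04298
ln(1 - N/N_sat) = -3.14702
t = -ln(1 - N/N_sat) / k = -(-3.14702) / 0.28 = 11.24 days

11.24


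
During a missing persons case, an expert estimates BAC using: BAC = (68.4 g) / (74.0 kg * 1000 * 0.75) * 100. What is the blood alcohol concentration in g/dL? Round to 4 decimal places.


Applying the Widmark formula:
BAC = (dose_g / (body_wt * 1000 * r)) * 100
Denominator = 74.0 * 1000 * 0.75 = 55500
BAC = (68.4 / 55500) * 100
BAC = 0.1232 g/dL

0.1232


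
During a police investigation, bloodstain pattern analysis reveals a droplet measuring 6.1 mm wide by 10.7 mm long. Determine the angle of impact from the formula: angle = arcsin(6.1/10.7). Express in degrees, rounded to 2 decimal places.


Blood spatter impact angle calculation:
width / length = 6.1 / 10.7 = 0.570093
angle = arcsin(0.570093)
angle = 34.76 degrees

34.76


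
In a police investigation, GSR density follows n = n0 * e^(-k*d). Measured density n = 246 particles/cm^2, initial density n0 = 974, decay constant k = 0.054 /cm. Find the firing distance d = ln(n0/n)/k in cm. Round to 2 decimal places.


GSR distance calculation:
n0/n = 974 / 246 = 3.95935
ln(n0/n) = 1.37608
d = 1.37608 / 0.054 = 25.48 cm

25.48


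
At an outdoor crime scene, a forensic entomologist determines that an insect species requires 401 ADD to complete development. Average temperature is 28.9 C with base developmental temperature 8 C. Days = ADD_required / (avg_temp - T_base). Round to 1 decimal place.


Insect development time:
Effective temperature = avg_temp - T_base = 28.9 - 8 = 20.9 C
Days = ADD / effective_temp = 401 / 20.9 = 19.2 days

19.2


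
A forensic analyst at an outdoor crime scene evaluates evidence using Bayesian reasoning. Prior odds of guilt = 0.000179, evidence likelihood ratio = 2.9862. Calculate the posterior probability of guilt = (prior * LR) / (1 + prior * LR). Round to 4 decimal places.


Bayesian evidence evaluation:
Posterior odds = prior_odds * LR = 0.000179 * 2.9862 = 0.0005345298
Posterior probability = posterior_odds / (1 + posterior_odds)
= 0.0005345298 / (1 + 0.0005345298)
= 0.0005345298 / 1.0005345298
= 0.0005

0.0005


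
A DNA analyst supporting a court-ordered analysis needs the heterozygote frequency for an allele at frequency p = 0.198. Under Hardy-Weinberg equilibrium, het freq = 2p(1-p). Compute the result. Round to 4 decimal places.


Hardy-Weinberg heterozygote frequency:
q = 1 - p = 1 - 0.198 = 0.802
2pq = 2 * 0.198 * 0.802 = 0.3176

0.3176


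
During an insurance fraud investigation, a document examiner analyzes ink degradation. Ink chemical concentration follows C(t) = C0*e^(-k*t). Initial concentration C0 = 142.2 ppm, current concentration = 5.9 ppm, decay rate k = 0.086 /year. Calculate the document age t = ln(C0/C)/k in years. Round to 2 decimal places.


Document age estimation:
C0/C = 142.2 / 5.9 = 24.101695
ln(C0/C) = 3.182282
t = 3.182282 / 0.086 = 37.00 years

37.00


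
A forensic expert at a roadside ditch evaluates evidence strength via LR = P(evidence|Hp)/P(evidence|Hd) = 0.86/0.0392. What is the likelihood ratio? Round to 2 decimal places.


Likelihood ratio calculation:
LR = P(E|Hp) / P(E|Hd)
LR = 0.86 / 0.0392
LR = 21.94

21.94


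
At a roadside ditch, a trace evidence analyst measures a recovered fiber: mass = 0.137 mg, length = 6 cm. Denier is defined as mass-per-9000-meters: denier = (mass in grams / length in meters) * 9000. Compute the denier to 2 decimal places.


Denier calculation:
Mass in grams = 0.137 mg / 1000 = 0.000137 g
Length in meters = 6 cm / 100 = 0.06 m
Linear density = mass / length = 0.000137 / 0.06 = 0.00228333 g/m
Denier = (g/m) * 9000 = 0.00228333 * 9000 = 20.55

20.55


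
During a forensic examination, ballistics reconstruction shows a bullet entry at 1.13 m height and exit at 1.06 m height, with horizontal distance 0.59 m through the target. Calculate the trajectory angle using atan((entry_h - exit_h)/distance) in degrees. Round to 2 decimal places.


Bullet trajectory angle:
Height difference = 1.13 - 1.06 = 0.07 m
angle = atan(0.07 / 0.59)
angle = atan(0.118644)
angle = 6.77 degrees

6.77


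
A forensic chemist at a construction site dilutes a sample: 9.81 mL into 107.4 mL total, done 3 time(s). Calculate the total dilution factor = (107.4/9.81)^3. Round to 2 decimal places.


Dilution factor calculation:
Single dilution = V_total / V_sample = 107.4 / 9.81 ≈ 10.948012
Number of dilutions = 3
Total DF = (107.4 / 9.81)^3 (full precision, rounded at the end) = 1312.22

1312.22


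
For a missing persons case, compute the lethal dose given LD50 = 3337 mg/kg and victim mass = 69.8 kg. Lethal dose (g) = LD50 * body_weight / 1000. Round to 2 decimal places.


Lethal dose calculation:
Lethal dose = LD50 * body_weight / 1000
= 3337 * 69.8 / 1000
= 232922.6 / 1000
= 232.92 g

232.92


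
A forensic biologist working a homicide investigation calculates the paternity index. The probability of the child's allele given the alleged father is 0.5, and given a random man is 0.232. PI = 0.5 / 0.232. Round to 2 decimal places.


Paternity Index calculation:
PI = P(allele|father) / P(allele|random)
PI = 0.5 / 0.232
PI = 2.16

2.16


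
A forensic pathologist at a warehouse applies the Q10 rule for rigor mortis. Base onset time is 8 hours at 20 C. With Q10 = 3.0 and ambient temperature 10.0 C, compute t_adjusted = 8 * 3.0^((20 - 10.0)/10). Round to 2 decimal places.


Rigor mortis time adjustment:
Exponent = (T_ref - T_actual) / 10 = (20 - 10.0) / 10 = 1
Q10 factor = 3.0^1 = 3
t_adjusted = 8 * 3 = 24.00 hours

24.00


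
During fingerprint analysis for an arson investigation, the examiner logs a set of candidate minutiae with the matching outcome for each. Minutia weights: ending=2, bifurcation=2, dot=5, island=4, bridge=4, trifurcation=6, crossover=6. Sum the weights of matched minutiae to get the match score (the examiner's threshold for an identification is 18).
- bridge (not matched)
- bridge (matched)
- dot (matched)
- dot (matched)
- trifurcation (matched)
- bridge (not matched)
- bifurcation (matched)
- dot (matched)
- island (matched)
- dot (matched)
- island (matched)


Weighted minutiae match score:
  bridge: not matched, +0
  bridge: matched, +4 (running total 4)
  dot: matched, +5 (running total 9)
  dot: matched, +5 (running total 14)
  trifurcation: matched, +6 (running total 20)
  bridge: not matched, +0
  bifurcation: matched, +2 (running total 22)
  dot: matched, +5 (running total 27)
  island: matched, +4 (running total 31)
  dot: matched, +5 (running total 36)
  island: matched, +4 (running total 40)
Total score = 40
Threshold = 18; verdict = identification

40


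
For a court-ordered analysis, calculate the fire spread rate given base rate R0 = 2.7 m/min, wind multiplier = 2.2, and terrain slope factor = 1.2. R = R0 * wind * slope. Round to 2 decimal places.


Fire spread rate calculation:
R = R0 * wind_factor * slope_factor
= 2.7 * 2.2 * 1.2
= 5.94 * 1.2
= 7.13 m/min

7.13


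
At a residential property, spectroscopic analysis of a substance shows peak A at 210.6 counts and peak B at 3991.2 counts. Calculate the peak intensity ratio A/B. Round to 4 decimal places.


Spectral peak ratio:
Peak A = 210.6 counts
Peak B = 3991.2 counts
Ratio = 210.6 / 3991.2 = 0.0528

0.0528


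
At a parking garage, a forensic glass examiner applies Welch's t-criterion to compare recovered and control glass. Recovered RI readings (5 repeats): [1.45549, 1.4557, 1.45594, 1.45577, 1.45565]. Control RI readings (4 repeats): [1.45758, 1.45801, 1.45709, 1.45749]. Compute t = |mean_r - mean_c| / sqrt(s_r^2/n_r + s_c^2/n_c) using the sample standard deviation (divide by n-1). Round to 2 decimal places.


Welch's t-criterion for glass RI comparison:
Recovered mean = sum / n_r = 7.27855 / 5 = 1.45571
Control mean = sum / n_c = 5.83017 / 4 = 1.4575425
Recovered sample variance s_r^2 = 2.715e-08
Control sample variance s_c^2 = 1.42492e-07
Welch SE (unpooled) = sqrt(s_r^2/n_r + s_c^2/n_c) = sqrt(5.43e-09 + 3.56229e-08) = sqrt(4.10529e-08) = 0.000202615
|mean_r - mean_c| = 0.0018325
t = 0.0018325 / 0.000202615 = 9.04

9.04


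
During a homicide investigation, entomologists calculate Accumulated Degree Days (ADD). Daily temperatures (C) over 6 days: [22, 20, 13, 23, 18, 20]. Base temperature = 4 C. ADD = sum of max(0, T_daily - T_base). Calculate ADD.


Computing ADD day by day:
Day 1: max(0, 22 - 4) = 18
Day 2: max(0, 20 - 4) = 16
Day 3: max(0, 13 - 4) = 9
Day 4: max(0, 23 - 4) = 19
Day 5: max(0, 18 - 4) = 14
Day 6: max(0, 20 - 4) = 16
Total ADD = 92

92


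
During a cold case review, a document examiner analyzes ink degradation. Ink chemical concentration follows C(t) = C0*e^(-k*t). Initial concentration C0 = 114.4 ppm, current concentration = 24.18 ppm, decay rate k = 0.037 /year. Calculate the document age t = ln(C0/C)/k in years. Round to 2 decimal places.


Document age estimation:
C0/C = 114.4 / 24.18 = 4.731183
ln(C0/C) = 1.554175
t = 1.554175 / 0.037 = 42.00 years

42.00


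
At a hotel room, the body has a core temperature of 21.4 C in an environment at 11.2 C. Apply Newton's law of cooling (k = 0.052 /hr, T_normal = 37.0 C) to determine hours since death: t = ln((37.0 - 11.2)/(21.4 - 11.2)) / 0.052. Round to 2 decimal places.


Using Newton's law of cooling:
t = ln((T_normal - T_ambient) / (T_body - T_ambient)) / k
T_normal - T_ambient = 25.8
T_body - T_ambient = 10.2
Ratio = 2.529412
ln(ratio) = 0.927987
t = 0.927987 / 0.052 = 17.85 hours

17.85


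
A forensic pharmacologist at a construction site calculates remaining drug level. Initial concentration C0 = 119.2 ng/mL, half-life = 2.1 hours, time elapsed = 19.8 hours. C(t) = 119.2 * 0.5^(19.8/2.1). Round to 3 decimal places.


Drug concentration decay:
Number of half-lives = t / t_half = 19.8 / 2.1 = 9.428571
Decay factor = 0.5^9.428571 = 0.00145117
C(t) = 119.2 * 0.00145117 = 0.173 ng/mL

0.173


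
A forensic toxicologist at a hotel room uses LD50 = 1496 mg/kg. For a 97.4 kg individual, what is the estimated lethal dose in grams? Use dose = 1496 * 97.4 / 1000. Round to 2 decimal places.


Lethal dose calculation:
Lethal dose = LD50 * body_weight / 1000
= 1496 * 97.4 / 1000
= 145710.4 / 1000
= 145.71 g

145.71


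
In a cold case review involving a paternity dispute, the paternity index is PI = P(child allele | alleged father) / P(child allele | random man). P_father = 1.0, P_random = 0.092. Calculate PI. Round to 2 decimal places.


Paternity Index calculation:
PI = P(allele|father) / P(allele|random)
PI = 1.0 / 0.092
PI = 10.87

10.87


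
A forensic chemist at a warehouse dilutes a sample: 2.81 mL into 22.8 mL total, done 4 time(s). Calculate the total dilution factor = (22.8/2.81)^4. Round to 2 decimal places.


Dilution factor calculation:
Single dilution = V_total / V_sample = 22.8 / 2.81 ≈ 8.113879
Number of dilutions = 4
Total DF = (22.8 / 2.81)^4 (full precision, rounded at the end) = 4334.25

4334.25


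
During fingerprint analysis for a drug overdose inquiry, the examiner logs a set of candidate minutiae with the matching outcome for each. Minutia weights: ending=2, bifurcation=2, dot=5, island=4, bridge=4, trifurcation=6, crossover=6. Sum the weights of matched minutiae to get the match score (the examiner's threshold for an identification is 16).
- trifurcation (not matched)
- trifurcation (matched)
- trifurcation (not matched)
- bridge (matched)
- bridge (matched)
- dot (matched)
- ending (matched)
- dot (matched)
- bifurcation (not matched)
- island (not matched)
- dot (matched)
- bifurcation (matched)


Weighted minutiae match score:
  trifurcation: not matched, +0
  trifurcation: matched, +6 (running total 6)
  trifurcation: not matched, +0
  bridge: matched, +4 (running total 10)
  bridge: matched, +4 (running total 14)
  dot: matched, +5 (running total 19)
  ending: matched, +2 (running total 21)
  dot: matched, +5 (running total 26)
  bifurcation: not matched, +0
  island: not matched, +0
  dot: matched, +5 (running total 31)
  bifurcation: matched, +2 (running total 33)
Total score = 33
Threshold = 16; verdict = identification

33


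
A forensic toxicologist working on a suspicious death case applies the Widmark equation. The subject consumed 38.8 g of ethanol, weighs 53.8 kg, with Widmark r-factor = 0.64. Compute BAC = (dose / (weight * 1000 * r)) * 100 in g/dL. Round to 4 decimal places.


Applying the Widmark formula:
BAC = (dose_g / (body_wt * 1000 * r)) * 100
Denominator = 53.8 * 1000 * 0.64 = 34432
BAC = (38.8 / 34432) * 100
BAC = 0.1127 g/dL

0.1127


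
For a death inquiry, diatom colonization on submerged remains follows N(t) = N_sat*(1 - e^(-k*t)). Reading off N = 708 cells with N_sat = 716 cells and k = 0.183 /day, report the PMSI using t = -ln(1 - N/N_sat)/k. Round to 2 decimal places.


PMSI from diatom colonization curve:
N / N_sat = 708 / 716 = 0.988827
1 - N/N_sat = 0.011173
ln(1 - N/N_sat) = -4.494255
t = -ln(1 - N/N_sat) / k = -(-4.494255) / 0.183 = 24.56 days

24.56


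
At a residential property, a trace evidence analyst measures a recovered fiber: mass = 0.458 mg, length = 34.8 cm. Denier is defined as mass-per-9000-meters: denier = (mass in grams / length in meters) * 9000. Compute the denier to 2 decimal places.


Denier calculation:
Mass in grams = 0.458 mg / 1000 = 0.000458 g
Length in meters = 34.8 cm / 100 = 0.348 m
Linear density = mass / length = 0.000458 / 0.348 = 0.00131609 g/m
Denier = (g/m) * 9000 = 0.00131609 * 9000 = 11.84

11.84


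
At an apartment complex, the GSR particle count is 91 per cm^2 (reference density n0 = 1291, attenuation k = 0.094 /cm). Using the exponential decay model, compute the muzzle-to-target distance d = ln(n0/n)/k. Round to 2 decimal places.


GSR distance calculation:
n0/n = 1291 / 91 = 14.186813
ln(n0/n) = 2.652313
d = 2.652313 / 0.094 = 28.22 cm

28.22


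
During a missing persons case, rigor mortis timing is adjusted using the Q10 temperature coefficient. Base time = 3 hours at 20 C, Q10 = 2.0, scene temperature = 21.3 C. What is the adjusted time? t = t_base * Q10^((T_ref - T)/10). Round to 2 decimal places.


Rigor mortis time adjustment:
Exponent = (T_ref - T_actual) / 10 = (20 - 21.3) / 10 = -0.13
Q10 factor = 2.0^-0.13 = 0.91383
t_adjusted = 3 * 0.91383 = 2.74 hours

2.74


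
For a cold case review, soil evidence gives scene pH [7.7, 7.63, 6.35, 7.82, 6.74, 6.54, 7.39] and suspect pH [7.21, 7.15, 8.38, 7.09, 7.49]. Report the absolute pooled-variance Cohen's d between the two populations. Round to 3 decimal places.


Pooled-variance Cohen's d for soil pH comparison:
Scene mean = 50.17 / 7 = 7.167143
Suspect mean = 37.32 / 5 = 7.464
Scene sample variance s_s^2 = 0.36959
Suspect sample variance s_c^2 = 0.28568
Pooled variance = ((n_s-1)*s_s^2 + (n_c-1)*s_c^2) / (n_s + n_c - 2) = 0.336026
Pooled SD = sqrt(0.336026) = 0.579677
Mean difference = -0.296857
|d| = |-0.296857| / 0.579677 = 0.512

0.512


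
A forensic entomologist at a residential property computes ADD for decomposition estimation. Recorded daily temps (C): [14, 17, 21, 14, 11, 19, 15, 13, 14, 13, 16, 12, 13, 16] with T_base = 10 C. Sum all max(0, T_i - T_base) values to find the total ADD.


Computing ADD day by day:
Day 1: max(0, 14 - 10) = 4
Day 2: max(0, 17 - 10) = 7
Day 3: max(0, 21 - 10) = 11
Day 4: max(0, 14 - 10) = 4
Day 5: max(0, 11 - 10) = 1
Day 6: max(0, 19 - 10) = 9
Day 7: max(0, 15 - 10) = 5
Day 8: max(0, 13 - 10) = 3
Day 9: max(0, 14 - 10) = 4
Day 10: max(0, 13 - 10) = 3
Day 11: max(0, 16 - 10) = 6
Day 12: max(0, 12 - 10) = 2
Day 13: max(0, 13 - 10) = 3
Day 14: max(0, 16 - 10) = 6
Total ADD = 68

68


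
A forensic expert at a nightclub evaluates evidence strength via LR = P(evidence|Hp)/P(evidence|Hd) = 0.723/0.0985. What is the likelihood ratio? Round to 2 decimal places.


Likelihood ratio calculation:
LR = P(E|Hp) / P(E|Hd)
LR = 0.723 / 0.0985
LR = 7.34

7.34


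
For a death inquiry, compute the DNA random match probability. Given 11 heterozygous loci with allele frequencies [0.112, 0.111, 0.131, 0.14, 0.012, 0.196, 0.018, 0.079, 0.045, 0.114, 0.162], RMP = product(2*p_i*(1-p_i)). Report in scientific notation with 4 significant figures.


Computing RMP for 11 loci:
Locus 1: 2 * 0.112 * 0.888 = 0.198912
Locus 2: 2 * 0.111 * 0.889 = 0.197358
Locus 3: 2 * 0.131 * 0.869 = 0.227678
Locus 4: 2 * 0.14 * 0.86 = 0.2408
Locus 5: 2 * 0.012 * 0.988 = 0.023712
Locus 6: 2 * 0.196 * 0.804 = 0.315168
Locus 7: 2 * 0.018 * 0.982 = 0.035352
Locus 8: 2 * 0.079 * 0.921 = 0.145518
Locus 9: 2 * 0.045 * 0.955 = 0.08595
Locus 10: 2 * 0.114 * 0.886 = 0.202008
Locus 11: 2 * 0.162 * 0.838 = 0.271512
RMP = 3.901e-10

3.901e-10


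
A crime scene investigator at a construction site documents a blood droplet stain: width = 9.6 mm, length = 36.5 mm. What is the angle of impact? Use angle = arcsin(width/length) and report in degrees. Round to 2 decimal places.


Blood spatter impact angle calculation:
width / length = 9.6 / 36.5 = 0.263014
angle = arcsin(0.263014)
angle = 15.25 degrees

15.25


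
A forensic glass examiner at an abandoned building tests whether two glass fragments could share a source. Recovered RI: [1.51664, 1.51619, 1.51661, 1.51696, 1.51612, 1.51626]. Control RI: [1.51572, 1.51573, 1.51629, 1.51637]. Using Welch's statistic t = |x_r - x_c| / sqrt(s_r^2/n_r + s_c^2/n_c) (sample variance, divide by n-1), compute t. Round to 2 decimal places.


Welch's t-criterion for glass RI comparison:
Recovered mean = sum / n_r = 9.09878 / 6 = 1.5164633
Control mean = sum / n_c = 6.06411 / 4 = 1.5160275
Recovered sample variance s_r^2 = 1.06667e-07
Control sample variance s_c^2 = 1.23092e-07
Welch SE (unpooled) = sqrt(s_r^2/n_r + s_c^2/n_c) = sqrt(1.77778e-08 + 3.07729e-08) = sqrt(4.85507e-08) = 0.000220342
|mean_r - mean_c| = 0.000435833
t = 0.000435833 / 0.000220342 = 1.98

1.98


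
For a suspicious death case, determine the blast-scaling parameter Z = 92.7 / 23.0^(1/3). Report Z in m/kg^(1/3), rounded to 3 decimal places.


Scaled distance calculation:
W^(1/3) = 23.0^(1/3) = 2.843867
Z = R / W^(1/3) = 92.7 / 2.843867
Z = 32.596 m/kg^(1/3)

32.596


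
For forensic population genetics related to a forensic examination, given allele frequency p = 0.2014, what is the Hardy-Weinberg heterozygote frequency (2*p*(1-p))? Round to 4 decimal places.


Hardy-Weinberg heterozygote frequency:
q = 1 - p = 1 - 0.2014 = 0.7986
2pq = 2 * 0.2014 * 0.7986 = 0.3217

0.3217


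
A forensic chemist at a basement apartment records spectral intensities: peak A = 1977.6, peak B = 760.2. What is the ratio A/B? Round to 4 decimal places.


Spectral peak ratio:
Peak A = 1977.6 counts
Peak B = 760.2 counts
Ratio = 1977.6 / 760.2 = 2.6014

2.6014


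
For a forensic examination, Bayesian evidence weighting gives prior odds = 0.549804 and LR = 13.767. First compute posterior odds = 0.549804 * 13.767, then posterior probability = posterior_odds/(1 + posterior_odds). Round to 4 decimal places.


Bayesian evidence evaluation:
Posterior odds = prior_odds * LR = 0.549804 * 13.767 = 7.569152
Posterior probability = posterior_odds / (1 + posterior_odds)
= 7.569152 / (1 + 7.569152)
= 7.569152 / 8.569152
= 0.8833

0.8833


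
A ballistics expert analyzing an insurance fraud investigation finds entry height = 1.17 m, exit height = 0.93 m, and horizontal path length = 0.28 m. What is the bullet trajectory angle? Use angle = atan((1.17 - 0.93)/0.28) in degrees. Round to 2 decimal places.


Bullet trajectory angle:
Height difference = 1.17 - 0.93 = 0.24 m
angle = atan(0.24 / 0.28)
angle = atan(0.857143)
angle = 40.60 degrees

40.60


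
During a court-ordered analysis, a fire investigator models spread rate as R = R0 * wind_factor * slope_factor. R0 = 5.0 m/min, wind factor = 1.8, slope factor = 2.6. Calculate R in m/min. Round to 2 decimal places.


Fire spread rate calculation:
R = R0 * wind_factor * slope_factor
= 5.0 * 1.8 * 2.6
= 9 * 2.6
= 23.40 m/min

23.40


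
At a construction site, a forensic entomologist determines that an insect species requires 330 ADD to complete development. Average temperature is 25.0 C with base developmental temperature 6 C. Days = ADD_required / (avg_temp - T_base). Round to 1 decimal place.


Insect development time:
Effective temperature = avg_temp - T_base = 25.0 - 6 = 19.0 C
Days = ADD / effective_temp = 330 / 19.0 = 17.4 days

17.4


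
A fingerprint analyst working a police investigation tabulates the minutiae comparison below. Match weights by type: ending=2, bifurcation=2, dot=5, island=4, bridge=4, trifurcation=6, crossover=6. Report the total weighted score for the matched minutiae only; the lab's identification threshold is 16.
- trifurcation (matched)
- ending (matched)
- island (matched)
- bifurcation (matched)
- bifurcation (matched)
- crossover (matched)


Weighted minutiae match score:
  trifurcation: matched, +6 (running total 6)
  ending: matched, +2 (running total 8)
  island: matched, +4 (running total 12)
  bifurcation: matched, +2 (running total 14)
  bifurcation: matched, +2 (running total 16)
  crossover: matched, +6 (running total 22)
Total score = 22
Threshold = 16; verdict = identification

22
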